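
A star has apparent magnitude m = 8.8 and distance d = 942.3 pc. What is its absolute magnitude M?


M = m - 5*log10(d) + 5 = 8.8 - 5*log10(942.3) + 5 = -1.0709

-1.0709


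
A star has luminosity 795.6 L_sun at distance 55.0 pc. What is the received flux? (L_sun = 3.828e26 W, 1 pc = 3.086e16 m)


F = L / (4*pi*d^2) = 3.046e+29 / (4*pi*(1.697e+18)^2) = 8.413e-09

8.413e-09 W/m^2


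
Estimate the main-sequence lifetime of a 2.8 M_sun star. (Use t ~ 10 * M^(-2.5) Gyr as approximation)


t = 10 * M^(-2.5) = 10 * 2.8^(-2.5) = 0.7623

0.7623 Gyr


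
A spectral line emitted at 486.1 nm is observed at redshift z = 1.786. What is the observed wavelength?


lam_obs = lam_emit * (1 + z) = 486.1 * (1 + 1.786) = 1354.2746

1354.2746 nm


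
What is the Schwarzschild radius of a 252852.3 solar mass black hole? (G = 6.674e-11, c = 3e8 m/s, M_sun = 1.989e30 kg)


M = 252852.3 * 1.989e30 kg = 5.029232247e+35 kg. rs = 2GM/c^2 = 2 * 6.674e-11 * 5.029232247e+35 / (3e8)^2 = 7.459e+08

7.459e+08 m


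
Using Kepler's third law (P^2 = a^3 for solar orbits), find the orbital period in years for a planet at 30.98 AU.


P = a^(3/2) = 30.98^1.5 = 172.4337

172.4337 years


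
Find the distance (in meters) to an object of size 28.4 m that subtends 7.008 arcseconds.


D = size / theta_rad, theta_rad = 7.008 * pi/(180*3600) = 3.398e-05, D = 835890.4819

835890.4819 m


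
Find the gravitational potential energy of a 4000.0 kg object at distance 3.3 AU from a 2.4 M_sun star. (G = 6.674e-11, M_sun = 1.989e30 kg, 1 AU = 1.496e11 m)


M = 2.4 * 1.989e30 kg = 4.7736e+30 kg; r = 3.3 AU * 1.496e11 m/AU = 4.9368e+11 m. U = -GM*m/r = -(6.674e-11 * 4.7736e+30 * 4000.0) / 4.9368e+11 = -2.581e+12

-2.581e+12 J


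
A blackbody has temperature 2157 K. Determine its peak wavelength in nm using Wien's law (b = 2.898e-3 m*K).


lam_max = b / T = 2.898e-3 / 2157 = 1.344e-06 m = 1343.5327 nm

1343.5327 nm


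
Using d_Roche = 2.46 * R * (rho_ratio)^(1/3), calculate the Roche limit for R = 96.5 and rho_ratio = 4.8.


d_Roche = 2.46 * 96.5 * 4.8^(1/3) = 400.445

400.445


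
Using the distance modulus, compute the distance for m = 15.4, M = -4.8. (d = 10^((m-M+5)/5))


d = 10^((m - M + 5)/5) = 10^((15.4 - -4.8 + 5)/5) = 109647.8196

109647.8196 pc


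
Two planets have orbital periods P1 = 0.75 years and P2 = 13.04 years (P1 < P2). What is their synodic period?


1/P_syn = |1/P1 - 1/P2| = |1/0.75 - 1/13.04| => P_syn = 0.7958

0.7958 years


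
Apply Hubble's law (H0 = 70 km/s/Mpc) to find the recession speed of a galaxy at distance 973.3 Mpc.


v = H0 * d = 70 * 973.3 = 68131.0

68131.0 km/s


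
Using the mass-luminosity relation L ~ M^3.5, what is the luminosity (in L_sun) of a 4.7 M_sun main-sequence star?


L/L_sun = (M/M_sun)^3.5 = 4.7^3.5 = 225.0829

225.0829 L_sun


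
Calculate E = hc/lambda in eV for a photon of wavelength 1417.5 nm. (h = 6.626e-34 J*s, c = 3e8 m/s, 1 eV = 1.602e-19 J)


E = hc/lambda = 6.626e-34 * 3e8 / 1.418e-06 = 1.402e-19 J = 0.8754 eV

0.8754 eV


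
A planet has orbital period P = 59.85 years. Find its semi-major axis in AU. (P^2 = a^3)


a = P^(2/3) = 59.85^(2/3) = 15.3006

15.3006 AU


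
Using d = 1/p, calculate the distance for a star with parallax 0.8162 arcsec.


d = 1/p = 1/0.8162 = 1.2252

1.2252 pc


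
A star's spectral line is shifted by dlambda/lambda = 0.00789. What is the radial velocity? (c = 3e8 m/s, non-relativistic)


v = (dlambda/lambda) * c = 0.00789 * 3e8 = 2.367e+06

2.367e+06 m/s


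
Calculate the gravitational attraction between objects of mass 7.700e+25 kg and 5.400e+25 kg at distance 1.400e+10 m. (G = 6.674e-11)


F = G*m1*m2/r^2 = 6.674e-11 * 7.700e+25 * 5.400e+25 / (1.400e+10)^2 = 6.674e-11 * 4.158e+51 / 1.960e+20 = 1.416e+21

1.416e+21 N


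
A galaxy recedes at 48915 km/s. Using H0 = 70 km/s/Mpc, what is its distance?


d = v / H0 = 48915 / 70 = 698.7857

698.7857 Mpc


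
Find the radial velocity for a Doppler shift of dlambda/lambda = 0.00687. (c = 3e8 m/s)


v = (dlambda/lambda) * c = 0.00687 * 3e8 = 2.061e+06

2.061e+06 m/s


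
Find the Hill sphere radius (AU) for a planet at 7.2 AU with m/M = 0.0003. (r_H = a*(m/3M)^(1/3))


r_H = a * (m/3M)^(1/3) = 7.2 * (0.0003/3)^(1/3) = 0.3342

0.3342 AU


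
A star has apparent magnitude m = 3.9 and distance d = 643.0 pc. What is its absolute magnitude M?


M = m - 5*log10(d) + 5 = 3.9 - 5*log10(643.0) + 5 = -5.1411

-5.1411


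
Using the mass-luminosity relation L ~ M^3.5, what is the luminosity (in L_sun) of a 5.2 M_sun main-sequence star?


L/L_sun = (M/M_sun)^3.5 = 5.2^3.5 = 320.6356

320.6356 L_sun


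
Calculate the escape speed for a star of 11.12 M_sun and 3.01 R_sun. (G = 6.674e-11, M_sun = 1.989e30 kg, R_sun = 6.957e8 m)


M = 11.12 * 1.989e30 kg = 2.211768e+31 kg; R = 3.01 * 6.957e8 m = 2.094057e+09 m. v_esc = sqrt(2GM/R) = sqrt(2 * 6.674e-11 * 2.211768e+31 / 2.094057e+09) = 1.187e+06

1.187e+06 m/s


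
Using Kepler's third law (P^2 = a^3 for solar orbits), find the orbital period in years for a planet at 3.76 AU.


P = a^(3/2) = 3.76^1.5 = 7.2909

7.2909 years


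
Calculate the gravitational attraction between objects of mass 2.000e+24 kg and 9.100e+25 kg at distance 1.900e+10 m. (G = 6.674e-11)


F = G*m1*m2/r^2 = 6.674e-11 * 2.000e+24 * 9.100e+25 / (1.900e+10)^2 = 6.674e-11 * 1.820e+50 / 3.610e+20 = 3.365e+19

3.365e+19 N


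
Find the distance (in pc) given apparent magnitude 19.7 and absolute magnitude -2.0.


d = 10^((m - M + 5)/5) = 10^((19.7 - -2.0 + 5)/5) = 218776.1624

218776.1624 pc


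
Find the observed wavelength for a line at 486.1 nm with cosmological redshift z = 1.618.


lam_obs = lam_emit * (1 + z) = 486.1 * (1 + 1.618) = 1272.6098

1272.6098 nm


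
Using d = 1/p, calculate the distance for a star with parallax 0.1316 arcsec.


d = 1/p = 1/0.1316 = 7.5988

7.5988 pc


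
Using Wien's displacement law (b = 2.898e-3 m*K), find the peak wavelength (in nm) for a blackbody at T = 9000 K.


lam_max = b / T = 2.898e-3 / 9000 = 3.220e-07 m = 322.0 nm

322.0 nm


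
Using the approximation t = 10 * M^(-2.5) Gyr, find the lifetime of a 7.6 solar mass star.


t = 10 * M^(-2.5) = 10 * 7.6^(-2.5) = 0.0628

0.0628 Gyr


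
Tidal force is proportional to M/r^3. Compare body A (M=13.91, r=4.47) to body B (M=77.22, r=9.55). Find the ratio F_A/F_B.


Ratio = (M1/r1^3) / (M2/r2^3) = (13.91/4.47^3) / (77.22/9.55^3) = 1.7566

1.7566


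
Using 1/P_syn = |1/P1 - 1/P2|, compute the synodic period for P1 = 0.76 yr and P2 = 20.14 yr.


1/P_syn = |1/P1 - 1/P2| = |1/0.76 - 1/20.14| => P_syn = 0.7898

0.7898 years


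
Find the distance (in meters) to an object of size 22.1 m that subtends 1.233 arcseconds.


D = size / theta_rad, theta_rad = 1.233 * pi/(180*3600) = 5.978e-06, D = 3.697e+06

3.697e+06 m


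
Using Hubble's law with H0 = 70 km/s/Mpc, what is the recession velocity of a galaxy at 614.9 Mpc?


v = H0 * d = 70 * 614.9 = 43043.0

43043.0 km/s


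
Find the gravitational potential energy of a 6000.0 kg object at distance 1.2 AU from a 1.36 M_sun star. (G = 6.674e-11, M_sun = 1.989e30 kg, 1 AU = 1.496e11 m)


M = 1.36 * 1.989e30 kg = 2.70504e+30 kg; r = 1.2 AU * 1.496e11 m/AU = 1.7952e+11 m. U = -GM*m/r = -(6.674e-11 * 2.70504e+30 * 6000.0) / 1.7952e+11 = -6.034e+12

-6.034e+12 J


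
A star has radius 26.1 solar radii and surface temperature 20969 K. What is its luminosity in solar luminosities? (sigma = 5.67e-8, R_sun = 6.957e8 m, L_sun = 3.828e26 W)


R = 26.1 * 6.957e8 m = 1.815777e+10 m. L = 4*pi*R^2*sigma*T^4 = 4*pi*(1.815777e+10)^2 * 5.67e-8 * 20969^4 = 4.541808545e+31 W. L/L_sun = 4.541808545e+31 / 3.828e26 = 118647.0362

118647.0362 L_sun


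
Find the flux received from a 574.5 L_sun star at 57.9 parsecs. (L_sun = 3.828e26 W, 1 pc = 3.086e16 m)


F = L / (4*pi*d^2) = 2.199e+29 / (4*pi*(1.787e+18)^2) = 5.482e-09

5.482e-09 W/m^2


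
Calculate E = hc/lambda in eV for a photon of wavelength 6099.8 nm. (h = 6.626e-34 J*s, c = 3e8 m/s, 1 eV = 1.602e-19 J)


E = hc/lambda = 6.626e-34 * 3e8 / 6.100e-06 = 3.259e-20 J = 0.2034 eV

0.2034 eV


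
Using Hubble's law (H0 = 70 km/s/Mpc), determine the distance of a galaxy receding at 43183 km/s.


d = v / H0 = 43183 / 70 = 616.9

616.9 Mpc


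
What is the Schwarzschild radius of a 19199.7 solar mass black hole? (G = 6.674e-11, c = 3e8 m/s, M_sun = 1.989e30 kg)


M = 19199.7 * 1.989e30 kg = 3.81882033e+34 kg. rs = 2GM/c^2 = 2 * 6.674e-11 * 3.81882033e+34 / (3e8)^2 = 5.664e+07

5.664e+07 m


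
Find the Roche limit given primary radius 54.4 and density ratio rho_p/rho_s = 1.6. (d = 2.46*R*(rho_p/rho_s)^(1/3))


d_Roche = 2.46 * 54.4 * 1.6^(1/3) = 156.5215

156.5215


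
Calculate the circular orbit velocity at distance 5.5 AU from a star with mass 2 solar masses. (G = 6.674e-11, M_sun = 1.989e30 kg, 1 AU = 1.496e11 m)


v = sqrt(GM/r) = sqrt(6.674e-11 * 3.978e+30 / 8.228e+11) = 17962.9785

17962.9785 m/s


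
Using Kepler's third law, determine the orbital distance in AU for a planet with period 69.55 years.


a = P^(2/3) = 69.55^(2/3) = 16.9121

16.9121 AU


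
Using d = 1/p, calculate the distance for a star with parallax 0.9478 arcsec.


d = 1/p = 1/0.9478 = 1.0551

1.0551 pc


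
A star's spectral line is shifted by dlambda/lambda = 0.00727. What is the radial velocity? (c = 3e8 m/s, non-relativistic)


v = (dlambda/lambda) * c = 0.00727 * 3e8 = 2.181e+06

2.181e+06 m/s


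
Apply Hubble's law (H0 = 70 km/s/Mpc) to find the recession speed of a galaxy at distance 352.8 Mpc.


v = H0 * d = 70 * 352.8 = 24696.0

24696.0 km/s


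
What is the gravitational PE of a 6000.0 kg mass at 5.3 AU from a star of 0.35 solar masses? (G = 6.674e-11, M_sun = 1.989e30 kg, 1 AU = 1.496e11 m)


M = 0.35 * 1.989e30 kg = 6.9615e+29 kg; r = 5.3 AU * 1.496e11 m/AU = 7.9288e+11 m. U = -GM*m/r = -(6.674e-11 * 6.9615e+29 * 6000.0) / 7.9288e+11 = -3.516e+11

-3.516e+11 J


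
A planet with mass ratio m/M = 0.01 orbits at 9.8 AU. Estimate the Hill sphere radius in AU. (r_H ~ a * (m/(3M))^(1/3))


r_H = a * (m/3M)^(1/3) = 9.8 * (0.01/3)^(1/3) = 1.4639

1.4639 AU


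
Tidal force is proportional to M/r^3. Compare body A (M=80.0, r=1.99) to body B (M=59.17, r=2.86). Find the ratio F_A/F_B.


Ratio = (M1/r1^3) / (M2/r2^3) = (80.0/1.99^3) / (59.17/2.86^3) = 4.0135

4.0135


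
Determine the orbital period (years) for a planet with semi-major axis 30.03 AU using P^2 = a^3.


P = a^(3/2) = 30.03^1.5 = 164.5633

164.5633 years


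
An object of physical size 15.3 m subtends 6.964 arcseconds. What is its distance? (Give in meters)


D = size / theta_rad, theta_rad = 6.964 * pi/(180*3600) = 3.376e-05, D = 453166.5042

453166.5042 m


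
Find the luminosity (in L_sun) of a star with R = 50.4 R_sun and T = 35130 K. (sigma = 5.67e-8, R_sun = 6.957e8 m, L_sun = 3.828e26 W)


R = 50.4 * 6.957e8 m = 3.506328e+10 m. L = 4*pi*R^2*sigma*T^4 = 4*pi*(3.506328e+10)^2 * 5.67e-8 * 35130^4 = 1.334168251e+33 W. L/L_sun = 1.334168251e+33 / 3.828e26 = 3.485e+06

3.485e+06 L_sun


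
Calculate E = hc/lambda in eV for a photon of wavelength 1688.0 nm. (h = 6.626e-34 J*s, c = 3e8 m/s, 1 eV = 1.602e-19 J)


E = hc/lambda = 6.626e-34 * 3e8 / 1.688e-06 = 1.178e-19 J = 0.7351 eV

0.7351 eV


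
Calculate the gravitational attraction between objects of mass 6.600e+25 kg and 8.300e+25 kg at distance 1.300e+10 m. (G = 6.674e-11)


F = G*m1*m2/r^2 = 6.674e-11 * 6.600e+25 * 8.300e+25 / (1.300e+10)^2 = 6.674e-11 * 5.478e+51 / 1.690e+20 = 2.163e+21

2.163e+21 N


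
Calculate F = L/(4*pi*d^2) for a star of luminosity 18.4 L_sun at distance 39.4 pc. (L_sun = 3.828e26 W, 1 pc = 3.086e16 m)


F = L / (4*pi*d^2) = 7.044e+27 / (4*pi*(1.216e+18)^2) = 3.791e-10

3.791e-10 W/m^2


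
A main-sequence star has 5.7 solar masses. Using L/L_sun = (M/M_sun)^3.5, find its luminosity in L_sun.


L/L_sun = (M/M_sun)^3.5 = 5.7^3.5 = 442.1422

442.1422 L_sun


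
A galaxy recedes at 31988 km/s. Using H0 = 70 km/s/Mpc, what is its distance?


d = v / H0 = 31988 / 70 = 456.9714

456.9714 Mpc


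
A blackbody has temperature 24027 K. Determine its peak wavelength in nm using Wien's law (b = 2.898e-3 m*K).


lam_max = b / T = 2.898e-3 / 24027 = 1.206e-07 m = 120.6143 nm

120.6143 nm


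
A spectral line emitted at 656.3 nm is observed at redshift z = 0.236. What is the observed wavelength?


lam_obs = lam_emit * (1 + z) = 656.3 * (1 + 0.236) = 811.1868

811.1868 nm


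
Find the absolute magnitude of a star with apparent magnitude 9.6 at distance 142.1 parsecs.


M = m - 5*log10(d) + 5 = 9.6 - 5*log10(142.1) + 5 = 3.837

3.837


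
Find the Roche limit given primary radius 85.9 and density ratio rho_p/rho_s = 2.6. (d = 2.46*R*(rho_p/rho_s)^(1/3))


d_Roche = 2.46 * 85.9 * 2.6^(1/3) = 290.5713

290.5713


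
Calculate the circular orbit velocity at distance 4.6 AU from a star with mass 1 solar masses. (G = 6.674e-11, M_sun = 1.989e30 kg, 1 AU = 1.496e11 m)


v = sqrt(GM/r) = sqrt(6.674e-11 * 1.989e+30 / 6.882e+11) = 13888.8338

13888.8338 m/s


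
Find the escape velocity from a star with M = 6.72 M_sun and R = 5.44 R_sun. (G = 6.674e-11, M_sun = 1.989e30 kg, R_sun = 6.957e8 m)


M = 6.72 * 1.989e30 kg = 1.336608e+31 kg; R = 5.44 * 6.957e8 m = 3.784608e+09 m. v_esc = sqrt(2GM/R) = sqrt(2 * 6.674e-11 * 1.336608e+31 / 3.784608e+09) = 686593.4809

686593.4809 m/s


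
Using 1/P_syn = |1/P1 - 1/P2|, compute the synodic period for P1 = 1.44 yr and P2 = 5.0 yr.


1/P_syn = |1/P1 - 1/P2| = |1/1.44 - 1/5.0| => P_syn = 2.0225

2.0225 years


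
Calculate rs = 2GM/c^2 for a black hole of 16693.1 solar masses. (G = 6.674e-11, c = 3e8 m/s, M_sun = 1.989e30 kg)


M = 16693.1 * 1.989e30 kg = 3.32025759e+34 kg. rs = 2GM/c^2 = 2 * 6.674e-11 * 3.32025759e+34 / (3e8)^2 = 4.924e+07

4.924e+07 m


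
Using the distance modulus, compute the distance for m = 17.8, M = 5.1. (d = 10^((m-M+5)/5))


d = 10^((m - M + 5)/5) = 10^((17.8 - 5.1 + 5)/5) = 3467.3685

3467.3685 pc


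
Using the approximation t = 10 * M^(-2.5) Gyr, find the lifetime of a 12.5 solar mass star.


t = 10 * M^(-2.5) = 10 * 12.5^(-2.5) = 0.0181

0.0181 Gyr


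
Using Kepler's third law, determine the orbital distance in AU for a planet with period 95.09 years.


a = P^(2/3) = 95.09^(2/3) = 20.8332

20.8332 AU


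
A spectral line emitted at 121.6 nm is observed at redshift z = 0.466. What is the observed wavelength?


lam_obs = lam_emit * (1 + z) = 121.6 * (1 + 0.466) = 178.2656

178.2656 nm


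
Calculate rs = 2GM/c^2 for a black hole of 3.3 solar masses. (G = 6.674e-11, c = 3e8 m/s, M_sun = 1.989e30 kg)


M = 3.3 * 1.989e30 kg = 6.5637e+30 kg. rs = 2GM/c^2 = 2 * 6.674e-11 * 6.5637e+30 / (3e8)^2 = 9734.6964

9734.6964 m


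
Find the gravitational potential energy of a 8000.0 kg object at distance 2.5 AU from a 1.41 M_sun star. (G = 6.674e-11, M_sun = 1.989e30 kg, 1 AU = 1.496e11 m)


M = 1.41 * 1.989e30 kg = 2.80449e+30 kg; r = 2.5 AU * 1.496e11 m/AU = 3.74e+11 m. U = -GM*m/r = -(6.674e-11 * 2.80449e+30 * 8000.0) / 3.74e+11 = -4.004e+12

-4.004e+12 J


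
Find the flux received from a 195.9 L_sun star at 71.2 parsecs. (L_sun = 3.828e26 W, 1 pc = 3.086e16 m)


F = L / (4*pi*d^2) = 7.499e+28 / (4*pi*(2.197e+18)^2) = 1.236e-09

1.236e-09 W/m^2


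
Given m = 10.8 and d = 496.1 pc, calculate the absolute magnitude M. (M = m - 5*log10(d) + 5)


M = m - 5*log10(d) + 5 = 10.8 - 5*log10(496.1) + 5 = 2.3222

2.3222


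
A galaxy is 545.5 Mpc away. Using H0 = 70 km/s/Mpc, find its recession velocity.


v = H0 * d = 70 * 545.5 = 38185.0

38185.0 km/s


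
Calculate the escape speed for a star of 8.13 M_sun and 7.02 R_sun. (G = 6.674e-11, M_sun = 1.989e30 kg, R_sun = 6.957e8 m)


M = 8.13 * 1.989e30 kg = 1.617057e+31 kg; R = 7.02 * 6.957e8 m = 4.883814e+09 m. v_esc = sqrt(2GM/R) = sqrt(2 * 6.674e-11 * 1.617057e+31 / 4.883814e+09) = 664800.2982

664800.2982 m/s


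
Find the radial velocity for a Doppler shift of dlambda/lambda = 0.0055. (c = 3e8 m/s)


v = (dlambda/lambda) * c = 0.0055 * 3e8 = 1.650e+06

1.650e+06 m/s


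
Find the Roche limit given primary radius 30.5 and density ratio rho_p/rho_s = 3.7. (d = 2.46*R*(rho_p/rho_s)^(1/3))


d_Roche = 2.46 * 30.5 * 3.7^(1/3) = 116.0474

116.0474


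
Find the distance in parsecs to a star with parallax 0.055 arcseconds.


d = 1/p = 1/0.055 = 18.1818

18.1818 pc


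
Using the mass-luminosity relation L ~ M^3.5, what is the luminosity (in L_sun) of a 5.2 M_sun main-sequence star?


L/L_sun = (M/M_sun)^3.5 = 5.2^3.5 = 320.6356

320.6356 L_sun


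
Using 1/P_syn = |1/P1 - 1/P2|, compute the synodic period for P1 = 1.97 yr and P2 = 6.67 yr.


1/P_syn = |1/P1 - 1/P2| = |1/1.97 - 1/6.67| => P_syn = 2.7957

2.7957 years


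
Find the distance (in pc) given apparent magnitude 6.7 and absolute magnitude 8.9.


d = 10^((m - M + 5)/5) = 10^((6.7 - 8.9 + 5)/5) = 3.6308

3.6308 pc


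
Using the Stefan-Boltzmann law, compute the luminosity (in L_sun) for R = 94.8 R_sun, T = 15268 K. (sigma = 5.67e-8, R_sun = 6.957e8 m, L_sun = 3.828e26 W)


R = 94.8 * 6.957e8 m = 6.595236e+10 m. L = 4*pi*R^2*sigma*T^4 = 4*pi*(6.595236e+10)^2 * 5.67e-8 * 15268^4 = 1.684155583e+32 W. L/L_sun = 1.684155583e+32 / 3.828e26 = 439957.0489

439957.0489 L_sun


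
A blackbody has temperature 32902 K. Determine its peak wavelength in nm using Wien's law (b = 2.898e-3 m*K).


lam_max = b / T = 2.898e-3 / 32902 = 8.808e-08 m = 88.0798 nm

88.0798 nm


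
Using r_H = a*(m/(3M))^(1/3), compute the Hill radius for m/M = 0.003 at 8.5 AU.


r_H = a * (m/3M)^(1/3) = 8.5 * (0.003/3)^(1/3) = 0.85

0.85 AU


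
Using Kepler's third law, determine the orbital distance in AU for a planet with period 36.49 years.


a = P^(2/3) = 36.49^(2/3) = 11.0014

11.0014 AU


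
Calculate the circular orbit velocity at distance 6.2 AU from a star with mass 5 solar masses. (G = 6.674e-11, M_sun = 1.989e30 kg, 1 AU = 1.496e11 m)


v = sqrt(GM/r) = sqrt(6.674e-11 * 9.945e+30 / 9.275e+11) = 26750.6201

26750.6201 m/s


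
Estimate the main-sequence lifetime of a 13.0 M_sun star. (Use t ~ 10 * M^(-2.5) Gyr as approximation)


t = 10 * M^(-2.5) = 10 * 13.0^(-2.5) = 0.0164

0.0164 Gyr


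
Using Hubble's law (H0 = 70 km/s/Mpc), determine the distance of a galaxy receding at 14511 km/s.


d = v / H0 = 14511 / 70 = 207.3

207.3 Mpc


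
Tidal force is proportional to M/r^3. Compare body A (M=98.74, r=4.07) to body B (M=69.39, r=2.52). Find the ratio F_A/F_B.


Ratio = (M1/r1^3) / (M2/r2^3) = (98.74/4.07^3) / (69.39/2.52^3) = 0.3378

0.3378


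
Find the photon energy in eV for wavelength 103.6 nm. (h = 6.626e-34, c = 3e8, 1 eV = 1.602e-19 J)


E = hc/lambda = 6.626e-34 * 3e8 / 1.036e-07 = 1.919e-18 J = 11.9771 eV

11.9771 eV


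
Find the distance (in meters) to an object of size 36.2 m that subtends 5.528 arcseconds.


D = size / theta_rad, theta_rad = 5.528 * pi/(180*3600) = 2.680e-05, D = 1.351e+06

1.351e+06 m


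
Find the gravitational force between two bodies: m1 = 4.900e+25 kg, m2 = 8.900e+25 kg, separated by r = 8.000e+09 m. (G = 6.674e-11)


F = G*m1*m2/r^2 = 6.674e-11 * 4.900e+25 * 8.900e+25 / (8.000e+09)^2 = 6.674e-11 * 4.361e+51 / 6.400e+19 = 4.548e+21

4.548e+21 N


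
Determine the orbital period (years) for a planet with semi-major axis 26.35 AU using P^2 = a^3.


P = a^(3/2) = 26.35^1.5 = 135.2605

135.2605 years


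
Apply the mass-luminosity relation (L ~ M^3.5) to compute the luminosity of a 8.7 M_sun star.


L/L_sun = (M/M_sun)^3.5 = 8.7^3.5 = 1942.3048

1942.3048 L_sun


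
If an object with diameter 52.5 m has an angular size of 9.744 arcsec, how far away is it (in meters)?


D = size / theta_rad, theta_rad = 9.744 * pi/(180*3600) = 4.724e-05, D = 1.111e+06

1.111e+06 m


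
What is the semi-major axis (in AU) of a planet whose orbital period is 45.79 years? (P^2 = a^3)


a = P^(2/3) = 45.79^(2/3) = 12.7991

12.7991 AU


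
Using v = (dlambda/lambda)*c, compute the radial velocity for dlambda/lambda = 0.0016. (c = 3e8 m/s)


v = (dlambda/lambda) * c = 0.0016 * 3e8 = 480000.0

480000.0 m/s


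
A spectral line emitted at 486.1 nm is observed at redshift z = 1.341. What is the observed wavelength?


lam_obs = lam_emit * (1 + z) = 486.1 * (1 + 1.341) = 1137.9601

1137.9601 nm


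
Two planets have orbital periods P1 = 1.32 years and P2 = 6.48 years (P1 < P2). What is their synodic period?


1/P_syn = |1/P1 - 1/P2| = |1/1.32 - 1/6.48| => P_syn = 1.6577

1.6577 years


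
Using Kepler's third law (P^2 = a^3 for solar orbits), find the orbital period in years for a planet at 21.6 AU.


P = a^(3/2) = 21.6^1.5 = 100.3877

100.3877 years


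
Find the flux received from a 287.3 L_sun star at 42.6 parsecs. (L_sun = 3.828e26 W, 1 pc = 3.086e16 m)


F = L / (4*pi*d^2) = 1.100e+29 / (4*pi*(1.315e+18)^2) = 5.064e-09

5.064e-09 W/m^2


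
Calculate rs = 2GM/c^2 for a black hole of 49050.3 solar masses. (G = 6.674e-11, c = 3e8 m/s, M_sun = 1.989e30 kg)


M = 49050.3 * 1.989e30 kg = 9.75610467e+34 kg. rs = 2GM/c^2 = 2 * 6.674e-11 * 9.75610467e+34 / (3e8)^2 = 1.447e+08

1.447e+08 m


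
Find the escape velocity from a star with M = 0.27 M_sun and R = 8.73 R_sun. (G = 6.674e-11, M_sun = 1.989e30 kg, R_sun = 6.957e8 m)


M = 0.27 * 1.989e30 kg = 5.3703e+29 kg; R = 8.73 * 6.957e8 m = 6.073461e+09 m. v_esc = sqrt(2GM/R) = sqrt(2 * 6.674e-11 * 5.3703e+29 / 6.073461e+09) = 108639.873

108639.873 m/s


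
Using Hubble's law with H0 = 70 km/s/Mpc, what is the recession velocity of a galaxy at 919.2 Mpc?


v = H0 * d = 70 * 919.2 = 64344.0

64344.0 km/s


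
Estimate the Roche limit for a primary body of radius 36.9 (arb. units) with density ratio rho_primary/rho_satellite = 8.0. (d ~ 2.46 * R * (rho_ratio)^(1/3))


d_Roche = 2.46 * 36.9 * 8.0^(1/3) = 181.548

181.548


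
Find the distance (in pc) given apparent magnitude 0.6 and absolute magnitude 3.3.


d = 10^((m - M + 5)/5) = 10^((0.6 - 3.3 + 5)/5) = 2.884

2.884 pc


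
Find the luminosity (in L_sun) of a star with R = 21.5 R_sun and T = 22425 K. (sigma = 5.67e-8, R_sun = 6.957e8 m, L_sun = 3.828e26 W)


R = 21.5 * 6.957e8 m = 1.495755e+10 m. L = 4*pi*R^2*sigma*T^4 = 4*pi*(1.495755e+10)^2 * 5.67e-8 * 22425^4 = 4.031286427e+31 W. L/L_sun = 4.031286427e+31 / 3.828e26 = 105310.5127

105310.5127 L_sun


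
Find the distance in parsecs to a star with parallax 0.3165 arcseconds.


d = 1/p = 1/0.3165 = 3.1596

3.1596 pc


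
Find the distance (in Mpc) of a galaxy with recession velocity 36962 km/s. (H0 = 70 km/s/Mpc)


d = v / H0 = 36962 / 70 = 528.0286

528.0286 Mpc


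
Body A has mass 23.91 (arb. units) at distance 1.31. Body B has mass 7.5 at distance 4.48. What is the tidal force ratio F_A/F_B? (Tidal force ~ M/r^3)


Ratio = (M1/r1^3) / (M2/r2^3) = (23.91/1.31^3) / (7.5/4.48^3) = 127.5083

127.5083


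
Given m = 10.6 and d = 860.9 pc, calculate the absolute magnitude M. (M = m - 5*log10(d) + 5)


M = m - 5*log10(d) + 5 = 10.6 - 5*log10(860.9) + 5 = 0.9252

0.9252


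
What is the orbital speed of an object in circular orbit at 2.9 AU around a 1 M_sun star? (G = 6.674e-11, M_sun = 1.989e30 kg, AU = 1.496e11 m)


v = sqrt(GM/r) = sqrt(6.674e-11 * 1.989e+30 / 4.338e+11) = 17492.2509

17492.2509 m/s


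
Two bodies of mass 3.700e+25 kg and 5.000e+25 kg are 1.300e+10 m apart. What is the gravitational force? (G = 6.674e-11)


F = G*m1*m2/r^2 = 6.674e-11 * 3.700e+25 * 5.000e+25 / (1.300e+10)^2 = 6.674e-11 * 1.850e+51 / 1.690e+20 = 7.306e+20

7.306e+20 N


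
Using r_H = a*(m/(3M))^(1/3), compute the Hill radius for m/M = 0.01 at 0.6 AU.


r_H = a * (m/3M)^(1/3) = 0.6 * (0.01/3)^(1/3) = 0.0896

0.0896 AU


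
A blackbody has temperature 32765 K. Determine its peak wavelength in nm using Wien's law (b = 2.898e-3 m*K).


lam_max = b / T = 2.898e-3 / 32765 = 8.845e-08 m = 88.448 nm

88.448 nm


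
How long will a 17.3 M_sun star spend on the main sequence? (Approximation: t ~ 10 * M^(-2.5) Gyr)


t = 10 * M^(-2.5) = 10 * 17.3^(-2.5) = 0.008

0.008 Gyr


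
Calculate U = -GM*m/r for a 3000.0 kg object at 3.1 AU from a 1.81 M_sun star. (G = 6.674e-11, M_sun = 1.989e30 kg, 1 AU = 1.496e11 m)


M = 1.81 * 1.989e30 kg = 3.60009e+30 kg; r = 3.1 AU * 1.496e11 m/AU = 4.6376e+11 m. U = -GM*m/r = -(6.674e-11 * 3.60009e+30 * 3000.0) / 4.6376e+11 = -1.554e+12

-1.554e+12 J


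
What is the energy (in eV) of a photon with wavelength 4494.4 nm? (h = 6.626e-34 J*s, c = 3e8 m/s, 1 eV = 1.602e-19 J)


E = hc/lambda = 6.626e-34 * 3e8 / 4.494e-06 = 4.423e-20 J = 0.2761 eV

0.2761 eV


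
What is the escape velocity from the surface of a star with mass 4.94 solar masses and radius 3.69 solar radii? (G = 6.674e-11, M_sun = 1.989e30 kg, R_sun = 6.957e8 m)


M = 4.94 * 1.989e30 kg = 9.82566e+30 kg; R = 3.69 * 6.957e8 m = 2.567133e+09 m. v_esc = sqrt(2GM/R) = sqrt(2 * 6.674e-11 * 9.82566e+30 / 2.567133e+09) = 714767.4721

714767.4721 m/s


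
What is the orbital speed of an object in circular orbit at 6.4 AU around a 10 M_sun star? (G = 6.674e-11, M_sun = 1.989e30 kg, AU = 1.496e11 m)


v = sqrt(GM/r) = sqrt(6.674e-11 * 1.989e+31 / 9.574e+11) = 37235.2873

37235.2873 m/s


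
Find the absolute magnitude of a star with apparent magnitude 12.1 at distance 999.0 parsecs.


M = m - 5*log10(d) + 5 = 12.1 - 5*log10(999.0) + 5 = 2.1022

2.1022


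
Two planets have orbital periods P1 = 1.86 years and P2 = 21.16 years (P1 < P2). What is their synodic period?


1/P_syn = |1/P1 - 1/P2| = |1/1.86 - 1/21.16| => P_syn = 2.0393

2.0393 years


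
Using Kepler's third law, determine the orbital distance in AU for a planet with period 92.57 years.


a = P^(2/3) = 92.57^(2/3) = 20.4635

20.4635 AU


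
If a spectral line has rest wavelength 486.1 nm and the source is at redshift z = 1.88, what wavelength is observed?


lam_obs = lam_emit * (1 + z) = 486.1 * (1 + 1.88) = 1399.968

1399.968 nm


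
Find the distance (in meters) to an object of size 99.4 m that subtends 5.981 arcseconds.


D = size / theta_rad, theta_rad = 5.981 * pi/(180*3600) = 2.900e-05, D = 3.428e+06

3.428e+06 m


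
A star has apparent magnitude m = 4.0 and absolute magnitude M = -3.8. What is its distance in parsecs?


d = 10^((m - M + 5)/5) = 10^((4.0 - -3.8 + 5)/5) = 363.0781

363.0781 pc


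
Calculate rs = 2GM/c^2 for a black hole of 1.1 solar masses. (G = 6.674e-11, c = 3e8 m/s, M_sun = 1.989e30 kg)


M = 1.1 * 1.989e30 kg = 2.1879e+30 kg. rs = 2GM/c^2 = 2 * 6.674e-11 * 2.1879e+30 / (3e8)^2 = 3244.8988

3244.8988 m


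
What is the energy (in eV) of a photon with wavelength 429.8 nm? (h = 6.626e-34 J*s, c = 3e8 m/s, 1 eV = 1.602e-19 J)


E = hc/lambda = 6.626e-34 * 3e8 / 4.298e-07 = 4.625e-19 J = 2.887 eV

2.887 eV


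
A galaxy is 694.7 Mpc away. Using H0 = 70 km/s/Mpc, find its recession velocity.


v = H0 * d = 70 * 694.7 = 48629.0

48629.0 km/s


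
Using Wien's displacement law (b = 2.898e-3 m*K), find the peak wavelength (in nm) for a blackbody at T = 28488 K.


lam_max = b / T = 2.898e-3 / 28488 = 1.017e-07 m = 101.727 nm

101.727 nm


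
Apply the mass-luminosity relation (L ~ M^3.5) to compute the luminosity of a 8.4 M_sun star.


L/L_sun = (M/M_sun)^3.5 = 8.4^3.5 = 1717.8194

1717.8194 L_sun


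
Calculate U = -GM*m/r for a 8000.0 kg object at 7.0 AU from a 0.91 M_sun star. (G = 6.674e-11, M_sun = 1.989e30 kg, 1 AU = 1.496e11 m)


M = 0.91 * 1.989e30 kg = 1.80999e+30 kg; r = 7.0 AU * 1.496e11 m/AU = 1.0472e+12 m. U = -GM*m/r = -(6.674e-11 * 1.80999e+30 * 8000.0) / 1.0472e+12 = -9.228e+11

-9.228e+11 J


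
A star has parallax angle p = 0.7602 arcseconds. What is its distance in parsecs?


d = 1/p = 1/0.7602 = 1.3154

1.3154 pc


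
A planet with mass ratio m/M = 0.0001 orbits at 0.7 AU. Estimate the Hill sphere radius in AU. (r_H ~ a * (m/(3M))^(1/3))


r_H = a * (m/3M)^(1/3) = 0.7 * (0.0001/3)^(1/3) = 0.0225

0.0225 AU


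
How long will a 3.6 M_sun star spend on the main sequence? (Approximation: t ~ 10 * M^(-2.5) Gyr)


t = 10 * M^(-2.5) = 10 * 3.6^(-2.5) = 0.4067

0.4067 Gyr


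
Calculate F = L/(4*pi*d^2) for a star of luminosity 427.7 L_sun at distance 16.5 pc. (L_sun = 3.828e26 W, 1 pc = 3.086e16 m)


F = L / (4*pi*d^2) = 1.637e+29 / (4*pi*(5.092e+17)^2) = 5.025e-08

5.025e-08 W/m^2


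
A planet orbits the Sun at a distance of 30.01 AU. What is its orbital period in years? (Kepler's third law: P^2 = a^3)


P = a^(3/2) = 30.01^1.5 = 164.3989

164.3989 years


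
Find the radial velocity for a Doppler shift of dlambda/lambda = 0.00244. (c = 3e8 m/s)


v = (dlambda/lambda) * c = 0.00244 * 3e8 = 732000.0

732000.0 m/s


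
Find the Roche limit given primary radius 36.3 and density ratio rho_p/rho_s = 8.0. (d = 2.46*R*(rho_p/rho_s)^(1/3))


d_Roche = 2.46 * 36.3 * 8.0^(1/3) = 178.596

178.596


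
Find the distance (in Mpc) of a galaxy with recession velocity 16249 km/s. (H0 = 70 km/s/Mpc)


d = v / H0 = 16249 / 70 = 232.1286

232.1286 Mpc


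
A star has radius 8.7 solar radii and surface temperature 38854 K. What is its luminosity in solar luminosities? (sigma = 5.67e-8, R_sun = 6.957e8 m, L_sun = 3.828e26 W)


R = 8.7 * 6.957e8 m = 6.05259e+09 m. L = 4*pi*R^2*sigma*T^4 = 4*pi*(6.05259e+09)^2 * 5.67e-8 * 38854^4 = 5.948649467e+31 W. L/L_sun = 5.948649467e+31 / 3.828e26 = 155398.3664

155398.3664 L_sun


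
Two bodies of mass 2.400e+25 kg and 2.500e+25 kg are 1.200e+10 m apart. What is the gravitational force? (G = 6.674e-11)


F = G*m1*m2/r^2 = 6.674e-11 * 2.400e+25 * 2.500e+25 / (1.200e+10)^2 = 6.674e-11 * 6.000e+50 / 1.440e+20 = 2.781e+20

2.781e+20 N


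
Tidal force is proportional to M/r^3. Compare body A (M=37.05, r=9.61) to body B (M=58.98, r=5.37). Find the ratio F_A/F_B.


Ratio = (M1/r1^3) / (M2/r2^3) = (37.05/9.61^3) / (58.98/5.37^3) = 0.1096

0.1096


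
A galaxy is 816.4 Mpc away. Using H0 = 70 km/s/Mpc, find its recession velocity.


v = H0 * d = 70 * 816.4 = 57148.0

57148.0 km/s


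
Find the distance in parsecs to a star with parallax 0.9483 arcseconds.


d = 1/p = 1/0.9483 = 1.0545

1.0545 pc


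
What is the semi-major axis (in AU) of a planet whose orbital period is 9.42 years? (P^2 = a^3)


a = P^(2/3) = 9.42^(2/3) = 4.4603

4.4603 AU


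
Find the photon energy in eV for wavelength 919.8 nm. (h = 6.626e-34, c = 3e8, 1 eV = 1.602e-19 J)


E = hc/lambda = 6.626e-34 * 3e8 / 9.198e-07 = 2.161e-19 J = 1.349 eV

1.349 eV


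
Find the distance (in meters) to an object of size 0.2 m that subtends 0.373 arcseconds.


D = size / theta_rad, theta_rad = 0.373 * pi/(180*3600) = 1.808e-06, D = 110597.7513

110597.7513 m


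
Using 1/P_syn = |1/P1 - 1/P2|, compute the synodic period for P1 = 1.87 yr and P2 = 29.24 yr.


1/P_syn = |1/P1 - 1/P2| = |1/1.87 - 1/29.24| => P_syn = 1.9978

1.9978 years


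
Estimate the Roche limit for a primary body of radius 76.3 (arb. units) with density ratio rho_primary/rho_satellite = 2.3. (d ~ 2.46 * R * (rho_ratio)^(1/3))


d_Roche = 2.46 * 76.3 * 2.3^(1/3) = 247.7625

247.7625


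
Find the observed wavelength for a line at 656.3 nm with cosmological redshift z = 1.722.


lam_obs = lam_emit * (1 + z) = 656.3 * (1 + 1.722) = 1786.4486

1786.4486 nm


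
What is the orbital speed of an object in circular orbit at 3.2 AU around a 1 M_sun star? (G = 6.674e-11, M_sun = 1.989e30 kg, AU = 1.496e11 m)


v = sqrt(GM/r) = sqrt(6.674e-11 * 1.989e+30 / 4.787e+11) = 16652.1267

16652.1267 m/s


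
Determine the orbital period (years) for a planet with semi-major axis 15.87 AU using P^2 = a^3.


P = a^(3/2) = 15.87^1.5 = 63.2216

63.2216 years


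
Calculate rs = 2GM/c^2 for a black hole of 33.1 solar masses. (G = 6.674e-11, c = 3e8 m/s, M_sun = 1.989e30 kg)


M = 33.1 * 1.989e30 kg = 6.58359e+31 kg. rs = 2GM/c^2 = 2 * 6.674e-11 * 6.58359e+31 / (3e8)^2 = 97641.9548

97641.9548 m


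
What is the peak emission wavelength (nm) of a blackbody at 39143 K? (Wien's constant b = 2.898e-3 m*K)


lam_max = b / T = 2.898e-3 / 39143 = 7.404e-08 m = 74.0362 nm

74.0362 nm


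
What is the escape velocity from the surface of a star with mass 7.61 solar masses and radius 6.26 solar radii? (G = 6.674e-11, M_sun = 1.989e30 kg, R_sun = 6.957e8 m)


M = 7.61 * 1.989e30 kg = 1.513629e+31 kg; R = 6.26 * 6.957e8 m = 4.355082e+09 m. v_esc = sqrt(2GM/R) = sqrt(2 * 6.674e-11 * 1.513629e+31 / 4.355082e+09) = 681113.7546

681113.7546 m/s


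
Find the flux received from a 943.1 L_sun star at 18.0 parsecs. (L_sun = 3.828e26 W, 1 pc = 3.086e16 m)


F = L / (4*pi*d^2) = 3.610e+29 / (4*pi*(5.555e+17)^2) = 9.311e-08

9.311e-08 W/m^2


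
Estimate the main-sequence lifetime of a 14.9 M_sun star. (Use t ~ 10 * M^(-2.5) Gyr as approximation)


t = 10 * M^(-2.5) = 10 * 14.9^(-2.5) = 0.0117

0.0117 Gyr


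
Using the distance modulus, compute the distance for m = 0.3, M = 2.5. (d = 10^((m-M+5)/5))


d = 10^((m - M + 5)/5) = 10^((0.3 - 2.5 + 5)/5) = 3.6308

3.6308 pc


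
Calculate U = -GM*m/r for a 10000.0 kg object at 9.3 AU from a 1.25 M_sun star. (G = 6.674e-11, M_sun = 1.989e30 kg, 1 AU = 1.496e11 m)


M = 1.25 * 1.989e30 kg = 2.48625e+30 kg; r = 9.3 AU * 1.496e11 m/AU = 1.39128e+12 m. U = -GM*m/r = -(6.674e-11 * 2.48625e+30 * 10000.0) / 1.39128e+12 = -1.193e+12

-1.193e+12 J


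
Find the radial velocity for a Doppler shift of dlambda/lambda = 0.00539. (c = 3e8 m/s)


v = (dlambda/lambda) * c = 0.00539 * 3e8 = 1.617e+06

1.617e+06 m/s


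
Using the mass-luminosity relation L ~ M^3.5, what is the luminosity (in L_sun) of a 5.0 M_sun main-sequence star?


L/L_sun = (M/M_sun)^3.5 = 5.0^3.5 = 279.5085

279.5085 L_sun


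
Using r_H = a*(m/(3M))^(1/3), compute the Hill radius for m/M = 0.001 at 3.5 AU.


r_H = a * (m/3M)^(1/3) = 3.5 * (0.001/3)^(1/3) = 0.2427

0.2427 AU


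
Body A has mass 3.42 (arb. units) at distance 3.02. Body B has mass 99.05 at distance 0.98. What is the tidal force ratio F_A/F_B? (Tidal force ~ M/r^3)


Ratio = (M1/r1^3) / (M2/r2^3) = (3.42/3.02^3) / (99.05/0.98^3) = 0.0012

0.0012


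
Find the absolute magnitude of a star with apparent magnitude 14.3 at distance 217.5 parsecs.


M = m - 5*log10(d) + 5 = 14.3 - 5*log10(217.5) + 5 = 7.6127

7.6127


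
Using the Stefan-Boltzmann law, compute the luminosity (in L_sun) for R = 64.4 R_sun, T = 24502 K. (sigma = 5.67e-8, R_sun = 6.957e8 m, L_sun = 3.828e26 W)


R = 64.4 * 6.957e8 m = 4.480308e+10 m. L = 4*pi*R^2*sigma*T^4 = 4*pi*(4.480308e+10)^2 * 5.67e-8 * 24502^4 = 5.154835449e+32 W. L/L_sun = 5.154835449e+32 / 3.828e26 = 1.347e+06

1.347e+06 L_sun


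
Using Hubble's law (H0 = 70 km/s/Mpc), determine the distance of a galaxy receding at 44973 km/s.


d = v / H0 = 44973 / 70 = 642.4714

642.4714 Mpc


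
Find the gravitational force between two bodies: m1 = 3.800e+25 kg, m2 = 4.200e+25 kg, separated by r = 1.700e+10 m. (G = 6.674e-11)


F = G*m1*m2/r^2 = 6.674e-11 * 3.800e+25 * 4.200e+25 / (1.700e+10)^2 = 6.674e-11 * 1.596e+51 / 2.890e+20 = 3.686e+20

3.686e+20 N


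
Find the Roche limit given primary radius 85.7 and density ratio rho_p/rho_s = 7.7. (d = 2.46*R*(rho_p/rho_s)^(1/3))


d_Roche = 2.46 * 85.7 * 7.7^(1/3) = 416.3062

416.3062


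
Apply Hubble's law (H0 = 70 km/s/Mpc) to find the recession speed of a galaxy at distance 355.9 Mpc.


v = H0 * d = 70 * 355.9 = 24913.0

24913.0 km/s


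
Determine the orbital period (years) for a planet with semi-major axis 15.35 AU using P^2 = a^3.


P = a^(3/2) = 15.35^1.5 = 60.1399

60.1399 years


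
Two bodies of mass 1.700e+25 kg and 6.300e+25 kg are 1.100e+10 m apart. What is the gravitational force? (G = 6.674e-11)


F = G*m1*m2/r^2 = 6.674e-11 * 1.700e+25 * 6.300e+25 / (1.100e+10)^2 = 6.674e-11 * 1.071e+51 / 1.210e+20 = 5.907e+20

5.907e+20 N


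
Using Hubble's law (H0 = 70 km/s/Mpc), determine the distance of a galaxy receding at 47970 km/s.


d = v / H0 = 47970 / 70 = 685.2857

685.2857 Mpc


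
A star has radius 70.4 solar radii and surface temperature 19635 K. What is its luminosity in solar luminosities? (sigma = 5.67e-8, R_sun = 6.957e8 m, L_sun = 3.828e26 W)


R = 70.4 * 6.957e8 m = 4.897728e+10 m. L = 4*pi*R^2*sigma*T^4 = 4*pi*(4.897728e+10)^2 * 5.67e-8 * 19635^4 = 2.540422031e+32 W. L/L_sun = 2.540422031e+32 / 3.828e26 = 663642.1188

663642.1188 L_sun


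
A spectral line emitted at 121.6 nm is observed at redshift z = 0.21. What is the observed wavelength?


lam_obs = lam_emit * (1 + z) = 121.6 * (1 + 0.21) = 147.136

147.136 nm


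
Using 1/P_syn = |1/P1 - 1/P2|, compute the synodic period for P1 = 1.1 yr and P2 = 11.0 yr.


1/P_syn = |1/P1 - 1/P2| = |1/1.1 - 1/11.0| => P_syn = 1.2222

1.2222 years


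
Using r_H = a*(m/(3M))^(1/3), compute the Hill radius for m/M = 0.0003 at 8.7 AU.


r_H = a * (m/3M)^(1/3) = 8.7 * (0.0003/3)^(1/3) = 0.4038

0.4038 AU


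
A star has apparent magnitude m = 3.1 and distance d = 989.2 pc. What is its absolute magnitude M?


M = m - 5*log10(d) + 5 = 3.1 - 5*log10(989.2) + 5 = -6.8764

-6.8764


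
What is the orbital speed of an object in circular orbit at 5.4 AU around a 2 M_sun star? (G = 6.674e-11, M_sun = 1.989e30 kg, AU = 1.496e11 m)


v = sqrt(GM/r) = sqrt(6.674e-11 * 3.978e+30 / 8.078e+11) = 18128.5394

18128.5394 m/s


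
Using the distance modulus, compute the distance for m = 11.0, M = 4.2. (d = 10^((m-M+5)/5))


d = 10^((m - M + 5)/5) = 10^((11.0 - 4.2 + 5)/5) = 229.0868

229.0868 pc


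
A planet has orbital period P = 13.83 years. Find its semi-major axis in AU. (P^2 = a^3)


a = P^(2/3) = 13.83^(2/3) = 5.7617

5.7617 AU


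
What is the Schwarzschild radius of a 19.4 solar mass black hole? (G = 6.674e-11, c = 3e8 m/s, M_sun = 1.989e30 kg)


M = 19.4 * 1.989e30 kg = 3.85866e+31 kg. rs = 2GM/c^2 = 2 * 6.674e-11 * 3.85866e+31 / (3e8)^2 = 57228.2152

57228.2152 m


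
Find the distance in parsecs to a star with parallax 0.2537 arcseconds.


d = 1/p = 1/0.2537 = 3.9417

3.9417 pc


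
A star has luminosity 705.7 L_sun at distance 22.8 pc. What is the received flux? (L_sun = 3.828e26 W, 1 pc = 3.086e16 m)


F = L / (4*pi*d^2) = 2.701e+29 / (4*pi*(7.036e+17)^2) = 4.342e-08

4.342e-08 W/m^2


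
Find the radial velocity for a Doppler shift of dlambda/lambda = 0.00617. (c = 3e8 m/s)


v = (dlambda/lambda) * c = 0.00617 * 3e8 = 1.851e+06

1.851e+06 m/s


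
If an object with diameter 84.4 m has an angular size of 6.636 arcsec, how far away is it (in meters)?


D = size / theta_rad, theta_rad = 6.636 * pi/(180*3600) = 3.217e-05, D = 2.623e+06

2.623e+06 m


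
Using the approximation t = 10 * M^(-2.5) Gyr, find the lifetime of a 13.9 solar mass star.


t = 10 * M^(-2.5) = 10 * 13.9^(-2.5) = 0.0139

0.0139 Gyr


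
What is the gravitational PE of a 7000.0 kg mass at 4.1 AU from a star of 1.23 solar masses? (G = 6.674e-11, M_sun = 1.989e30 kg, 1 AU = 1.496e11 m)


M = 1.23 * 1.989e30 kg = 2.44647e+30 kg; r = 4.1 AU * 1.496e11 m/AU = 6.1336e+11 m. U = -GM*m/r = -(6.674e-11 * 2.44647e+30 * 7000.0) / 6.1336e+11 = -1.863e+12

-1.863e+12 J


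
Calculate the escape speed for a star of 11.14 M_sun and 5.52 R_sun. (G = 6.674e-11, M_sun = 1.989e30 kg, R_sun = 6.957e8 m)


M = 11.14 * 1.989e30 kg = 2.215746e+31 kg; R = 5.52 * 6.957e8 m = 3.840264e+09 m. v_esc = sqrt(2GM/R) = sqrt(2 * 6.674e-11 * 2.215746e+31 / 3.840264e+09) = 877581.6737

877581.6737 m/s
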